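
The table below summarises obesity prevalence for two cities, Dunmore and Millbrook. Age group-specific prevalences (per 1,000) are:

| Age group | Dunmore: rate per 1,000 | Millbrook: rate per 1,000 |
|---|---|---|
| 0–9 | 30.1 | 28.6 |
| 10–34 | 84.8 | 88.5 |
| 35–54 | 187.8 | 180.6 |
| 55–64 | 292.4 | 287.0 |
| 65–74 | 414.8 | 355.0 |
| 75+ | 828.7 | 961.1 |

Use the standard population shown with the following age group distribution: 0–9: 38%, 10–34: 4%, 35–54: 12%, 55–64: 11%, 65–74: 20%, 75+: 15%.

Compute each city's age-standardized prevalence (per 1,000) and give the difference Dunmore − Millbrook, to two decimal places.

Standard weights: 0.38, 0.04, 0.12, 0.11, 0.20, 0.15.
Dunmore: 0.3800×30.1 + 0.0400×84.8 + 0.1200×187.8 + 0.1100×292.4 + 0.2000×414.8 + 0.1500×828.7 = 276.7950 per 1,000.
Millbrook: 0.3800×28.6 + 0.0400×88.5 + 0.1200×180.6 + 0.1100×287.0 + 0.2000×355.0 + 0.1500×961.1 = 282.8150 per 1,000.
Difference = 276.7950 − 282.8150 = -6.0200.

-6.02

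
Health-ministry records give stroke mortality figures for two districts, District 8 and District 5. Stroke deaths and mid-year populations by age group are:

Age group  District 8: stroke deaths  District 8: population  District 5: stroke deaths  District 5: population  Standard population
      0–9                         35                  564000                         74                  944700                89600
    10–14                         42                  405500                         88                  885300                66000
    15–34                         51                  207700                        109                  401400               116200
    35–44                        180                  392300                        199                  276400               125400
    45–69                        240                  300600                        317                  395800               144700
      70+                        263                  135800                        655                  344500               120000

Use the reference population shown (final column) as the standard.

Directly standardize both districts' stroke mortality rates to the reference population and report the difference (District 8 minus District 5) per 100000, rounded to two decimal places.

Age-specific rates per 100000 for District 8: 6.21, 10.36, 24.55, 45.88, 79.84, 193.67.
For District 5: 7.83, 9.94, 27.15, 72.00, 80.09, 190.13.
Standard total = 661900; weights = 0.1354, 0.0997, 0.1756, 0.1895, 0.2186, 0.1813.
District 8: 0.1354×6.21 + 0.0997×10.36 + 0.1756×24.55 + 0.1895×45.88 + 0.2186×79.84 + 0.1813×193.67 = 67.4416 per 100000.
District 5: 0.1354×7.83 + 0.0997×9.94 + 0.1756×27.15 + 0.1895×72.00 + 0.2186×80.09 + 0.1813×190.13 = 72.4378 per 100000.
Difference = 67.4416 − 72.4378 = -4.9962.

-5.00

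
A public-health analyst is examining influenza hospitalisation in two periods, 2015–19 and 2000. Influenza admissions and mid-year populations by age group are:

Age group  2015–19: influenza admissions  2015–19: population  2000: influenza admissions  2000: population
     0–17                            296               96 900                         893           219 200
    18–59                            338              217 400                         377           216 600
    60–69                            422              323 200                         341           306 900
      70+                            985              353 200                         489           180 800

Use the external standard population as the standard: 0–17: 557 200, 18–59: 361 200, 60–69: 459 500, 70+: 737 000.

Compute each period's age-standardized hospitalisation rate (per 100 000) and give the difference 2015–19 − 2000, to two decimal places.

Age-specific rates per 100 000 for 2015–19: 305.47, 155.47, 130.57, 278.88.
For 2000: 407.39, 174.05, 111.11, 270.46.
Standard total = 2 114 900; weights = 0.2635, 0.1708, 0.2173, 0.3485.
2015–19: 0.2635×305.47 + 0.1708×155.47 + 0.2173×130.57 + 0.3485×278.88 = 232.5855 per 100 000.
2000: 0.2635×407.39 + 0.1708×174.05 + 0.2173×111.11 + 0.3485×270.46 = 255.4514 per 100 000.
Difference = 232.5855 − 255.4514 = -22.8659.

-22.87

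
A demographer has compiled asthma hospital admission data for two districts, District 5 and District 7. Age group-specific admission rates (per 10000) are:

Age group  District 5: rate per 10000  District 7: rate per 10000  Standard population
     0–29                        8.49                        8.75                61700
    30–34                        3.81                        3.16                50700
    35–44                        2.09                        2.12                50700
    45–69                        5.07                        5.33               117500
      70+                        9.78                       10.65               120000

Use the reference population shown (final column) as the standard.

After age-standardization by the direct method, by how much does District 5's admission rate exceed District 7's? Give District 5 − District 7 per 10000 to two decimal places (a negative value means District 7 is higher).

Standard total = 400600; weights = 0.1540, 0.1266, 0.1266, 0.2933, 0.2996.
District 5: 0.1540×8.49 + 0.1266×3.81 + 0.1266×2.09 + 0.2933×5.07 + 0.2996×9.78 = 6.4710 per 10000.
District 7: 0.1540×8.75 + 0.1266×3.16 + 0.1266×2.12 + 0.2933×5.33 + 0.2996×10.65 = 6.7695 per 10000.
Difference = 6.4710 − 6.7695 = -0.2984.

-0.30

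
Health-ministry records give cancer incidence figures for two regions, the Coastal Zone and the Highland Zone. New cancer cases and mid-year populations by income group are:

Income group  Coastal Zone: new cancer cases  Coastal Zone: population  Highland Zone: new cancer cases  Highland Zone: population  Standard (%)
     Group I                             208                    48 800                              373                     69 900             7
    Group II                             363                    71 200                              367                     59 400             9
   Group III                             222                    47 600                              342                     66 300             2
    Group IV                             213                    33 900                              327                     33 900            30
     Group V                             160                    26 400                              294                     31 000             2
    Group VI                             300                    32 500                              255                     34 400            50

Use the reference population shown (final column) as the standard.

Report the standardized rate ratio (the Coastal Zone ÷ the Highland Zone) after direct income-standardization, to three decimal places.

0.955

Income-specific rates per 100 000 for the Coastal Zone: 426.23, 509.83, 466.39, 628.32, 606.06, 923.08.
For the Highland Zone: 533.62, 617.85, 515.84, 964.60, 948.39, 741.28.
Standard weights: 0.07, 0.09, 0.02, 0.30, 0.02, 0.50.
The Coastal Zone: 0.0700×426.23 + 0.0900×509.83 + 0.0200×466.39 + 0.3000×628.32 + 0.0200×606.06 + 0.5000×923.08 = 747.2039 per 100 000.
The Highland Zone: 0.0700×533.62 + 0.0900×617.85 + 0.0200×515.84 + 0.3000×964.60 + 0.0200×948.39 + 0.5000×741.28 = 782.2640 per 100 000.
Ratio = 747.2039 ÷ 782.2640 = 0.95518.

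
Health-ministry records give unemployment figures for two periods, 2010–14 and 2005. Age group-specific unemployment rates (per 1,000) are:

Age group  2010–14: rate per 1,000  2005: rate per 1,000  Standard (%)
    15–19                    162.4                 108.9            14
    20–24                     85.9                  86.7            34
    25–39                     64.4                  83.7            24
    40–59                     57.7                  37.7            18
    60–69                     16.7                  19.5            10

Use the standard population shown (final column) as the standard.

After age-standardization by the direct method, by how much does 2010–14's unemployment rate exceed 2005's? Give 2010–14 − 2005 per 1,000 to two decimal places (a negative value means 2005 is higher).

5.91

Standard weights: 0.14, 0.34, 0.24, 0.18, 0.10.
2010–14: 0.1400×162.4 + 0.3400×85.9 + 0.2400×64.4 + 0.1800×57.7 + 0.1000×16.7 = 79.4540 per 1,000.
2005: 0.1400×108.9 + 0.3400×86.7 + 0.2400×83.7 + 0.1800×37.7 + 0.1000×19.5 = 73.5480 per 1,000.
Difference = 79.4540 − 73.5480 = 5.9060.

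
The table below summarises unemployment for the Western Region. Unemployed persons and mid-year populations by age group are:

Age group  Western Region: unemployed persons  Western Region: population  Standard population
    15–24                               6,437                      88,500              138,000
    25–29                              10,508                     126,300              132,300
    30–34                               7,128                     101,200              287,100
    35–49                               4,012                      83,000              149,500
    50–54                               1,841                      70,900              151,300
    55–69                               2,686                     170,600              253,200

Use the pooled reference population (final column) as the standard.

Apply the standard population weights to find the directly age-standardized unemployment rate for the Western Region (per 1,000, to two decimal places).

Age-specific rates per 1,000 for the Western Region: 72.734, 83.199, 70.435, 48.337, 25.966, 15.744.
Standard total = 1,111,400; weights = 0.1242, 0.1190, 0.2583, 0.1345, 0.1361, 0.2278.
Standardized rate: 0.1242×72.734 + 0.1190×83.199 + 0.2583×70.435 + 0.1345×48.337 + 0.1361×25.966 + 0.2278×15.744 = 50.7540 per 1,000.

50.75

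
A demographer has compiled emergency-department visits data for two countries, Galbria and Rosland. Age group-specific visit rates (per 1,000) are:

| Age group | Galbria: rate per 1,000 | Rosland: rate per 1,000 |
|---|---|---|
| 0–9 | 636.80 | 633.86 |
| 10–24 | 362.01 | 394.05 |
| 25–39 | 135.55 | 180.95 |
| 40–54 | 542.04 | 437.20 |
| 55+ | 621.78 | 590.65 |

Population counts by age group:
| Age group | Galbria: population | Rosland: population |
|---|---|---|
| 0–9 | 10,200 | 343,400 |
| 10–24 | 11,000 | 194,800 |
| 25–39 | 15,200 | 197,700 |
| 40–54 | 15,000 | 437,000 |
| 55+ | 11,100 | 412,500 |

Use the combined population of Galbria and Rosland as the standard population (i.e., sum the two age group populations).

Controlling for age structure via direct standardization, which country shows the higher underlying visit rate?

Galbria

Combined standard total = 1,647,900; weights = 0.2146, 0.1249, 0.1292, 0.2743, 0.2571.
Galbria: 0.2146×636.80 + 0.1249×362.01 + 0.1292×135.55 + 0.2743×542.04 + 0.2571×621.78 = 507.8711 per 1,000.
Rosland: 0.2146×633.86 + 0.1249×394.05 + 0.1292×180.95 + 0.2743×437.20 + 0.2571×590.65 = 480.3486 per 1,000.
The crude rates (441.12 vs 482.47) would put Rosland higher, but that reflects its age composition; once standardized to a common age structure, Galbria has the higher underlying rate.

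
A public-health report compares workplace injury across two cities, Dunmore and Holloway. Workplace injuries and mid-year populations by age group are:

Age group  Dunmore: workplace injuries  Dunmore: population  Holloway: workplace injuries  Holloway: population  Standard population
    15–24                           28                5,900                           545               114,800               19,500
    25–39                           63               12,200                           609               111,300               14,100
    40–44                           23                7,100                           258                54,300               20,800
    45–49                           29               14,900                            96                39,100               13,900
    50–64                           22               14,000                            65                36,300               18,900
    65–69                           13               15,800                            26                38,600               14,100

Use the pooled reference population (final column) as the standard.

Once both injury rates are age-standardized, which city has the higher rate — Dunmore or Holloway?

Age-specific rates per 10,000 for Dunmore: 47.46, 51.64, 32.39, 19.46, 15.71, 8.23.
For Holloway: 47.47, 54.72, 47.51, 24.55, 17.91, 6.74.
Standard total = 101,300; weights = 0.1925, 0.1392, 0.2053, 0.1372, 0.1866, 0.1392.
Dunmore: 0.1925×47.46 + 0.1392×51.64 + 0.2053×32.39 + 0.1372×19.46 + 0.1866×15.71 + 0.1392×8.23 = 29.7225 per 10,000.
Holloway: 0.1925×47.47 + 0.1392×54.72 + 0.2053×47.51 + 0.1372×24.55 + 0.1866×17.91 + 0.1392×6.74 = 34.1581 per 10,000.

Holloway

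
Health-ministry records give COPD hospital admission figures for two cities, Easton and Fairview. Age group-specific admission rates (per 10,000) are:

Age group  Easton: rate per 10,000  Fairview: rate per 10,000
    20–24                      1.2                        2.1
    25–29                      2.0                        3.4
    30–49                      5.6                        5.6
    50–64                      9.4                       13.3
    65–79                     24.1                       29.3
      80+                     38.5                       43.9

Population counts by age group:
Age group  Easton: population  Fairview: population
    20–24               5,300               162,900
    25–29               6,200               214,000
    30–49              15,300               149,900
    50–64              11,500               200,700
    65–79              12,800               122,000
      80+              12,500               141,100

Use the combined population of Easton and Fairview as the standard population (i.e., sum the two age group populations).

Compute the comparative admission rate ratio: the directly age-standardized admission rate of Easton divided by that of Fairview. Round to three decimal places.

0.819

Combined standard total = 1,054,200; weights = 0.1596, 0.2089, 0.1567, 0.2013, 0.1279, 0.1457.
Easton: 0.1596×1.2 + 0.2089×2.0 + 0.1567×5.6 + 0.2013×9.4 + 0.1279×24.1 + 0.1457×38.5 = 12.0701 per 10,000.
Fairview: 0.1596×2.1 + 0.2089×3.4 + 0.1567×5.6 + 0.2013×13.3 + 0.1279×29.3 + 0.1457×43.9 = 14.7429 per 10,000.
Ratio = 12.0701 ÷ 14.7429 = 0.81871.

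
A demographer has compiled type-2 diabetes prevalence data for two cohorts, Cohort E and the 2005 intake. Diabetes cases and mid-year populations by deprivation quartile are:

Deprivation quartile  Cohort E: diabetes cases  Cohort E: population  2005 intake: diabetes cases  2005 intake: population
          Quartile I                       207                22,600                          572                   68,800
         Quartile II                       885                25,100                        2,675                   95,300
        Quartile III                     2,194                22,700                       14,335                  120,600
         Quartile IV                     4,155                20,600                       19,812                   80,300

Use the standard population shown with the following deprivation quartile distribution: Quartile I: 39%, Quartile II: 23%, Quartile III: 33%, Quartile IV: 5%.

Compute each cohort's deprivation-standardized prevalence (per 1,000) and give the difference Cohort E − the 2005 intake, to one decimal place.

Deprivation-specific rates per 1,000 for Cohort E: 9.159, 35.259, 96.652, 201.699.
For the 2005 intake: 8.314, 28.069, 118.864, 246.725.
Standard weights: 0.39, 0.23, 0.33, 0.05.
Cohort E: 0.3900×9.159 + 0.2300×35.259 + 0.3300×96.652 + 0.0500×201.699 = 53.6618 per 1,000.
The 2005 intake: 0.3900×8.314 + 0.2300×28.069 + 0.3300×118.864 + 0.0500×246.725 = 61.2597 per 1,000.
Difference = 53.6618 − 61.2597 = -7.5979.

-7.6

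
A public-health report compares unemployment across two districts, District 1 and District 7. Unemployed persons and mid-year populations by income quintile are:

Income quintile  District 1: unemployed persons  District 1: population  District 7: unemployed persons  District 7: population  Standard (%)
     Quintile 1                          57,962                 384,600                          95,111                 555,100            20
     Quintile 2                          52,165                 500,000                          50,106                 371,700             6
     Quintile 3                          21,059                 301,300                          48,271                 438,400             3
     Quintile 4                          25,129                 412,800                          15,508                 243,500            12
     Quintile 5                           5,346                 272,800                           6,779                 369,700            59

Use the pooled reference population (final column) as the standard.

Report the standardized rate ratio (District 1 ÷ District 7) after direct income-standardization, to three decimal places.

Income-specific rates per 1,000 for District 1: 150.707, 104.330, 69.894, 60.875, 19.597.
For District 7: 171.340, 134.802, 110.107, 63.688, 18.336.
Standard weights: 0.20, 0.06, 0.03, 0.12, 0.59.
District 1: 0.2000×150.707 + 0.0600×104.330 + 0.0300×69.894 + 0.1200×60.875 + 0.5900×19.597 = 57.3651 per 1,000.
District 7: 0.2000×171.340 + 0.0600×134.802 + 0.0300×110.107 + 0.1200×63.688 + 0.5900×18.336 = 64.1205 per 1,000.
Ratio = 57.3651 ÷ 64.1205 = 0.89465.

0.895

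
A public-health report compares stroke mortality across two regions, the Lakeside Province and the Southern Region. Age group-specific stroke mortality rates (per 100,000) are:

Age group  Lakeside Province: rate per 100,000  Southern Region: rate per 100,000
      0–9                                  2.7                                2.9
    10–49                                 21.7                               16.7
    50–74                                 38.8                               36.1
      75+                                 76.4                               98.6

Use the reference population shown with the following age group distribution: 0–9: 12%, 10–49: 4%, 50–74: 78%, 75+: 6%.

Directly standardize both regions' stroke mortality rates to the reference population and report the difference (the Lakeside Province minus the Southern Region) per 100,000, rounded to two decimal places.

0.95

Standard weights: 0.12, 0.04, 0.78, 0.06.
The Lakeside Province: 0.1200×2.7 + 0.0400×21.7 + 0.7800×38.8 + 0.0600×76.4 = 36.0400 per 100,000.
The Southern Region: 0.1200×2.9 + 0.0400×16.7 + 0.7800×36.1 + 0.0600×98.6 = 35.0900 per 100,000.
Difference = 36.0400 − 35.0900 = 0.9500.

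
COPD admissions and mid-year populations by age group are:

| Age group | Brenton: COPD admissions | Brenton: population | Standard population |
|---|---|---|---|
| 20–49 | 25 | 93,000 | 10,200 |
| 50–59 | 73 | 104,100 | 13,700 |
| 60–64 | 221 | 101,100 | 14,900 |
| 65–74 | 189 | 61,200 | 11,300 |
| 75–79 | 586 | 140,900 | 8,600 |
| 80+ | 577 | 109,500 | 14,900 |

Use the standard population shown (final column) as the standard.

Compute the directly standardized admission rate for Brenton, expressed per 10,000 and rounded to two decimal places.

26.37

Age-specific rates per 10,000 for Brenton: 2.69, 7.01, 21.86, 30.88, 41.59, 52.69.
Standard total = 73,600; weights = 0.1386, 0.1861, 0.2024, 0.1535, 0.1168, 0.2024.
Standardized rate: 0.1386×2.69 + 0.1861×7.01 + 0.2024×21.86 + 0.1535×30.88 + 0.1168×41.59 + 0.2024×52.69 = 26.3720 per 10,000.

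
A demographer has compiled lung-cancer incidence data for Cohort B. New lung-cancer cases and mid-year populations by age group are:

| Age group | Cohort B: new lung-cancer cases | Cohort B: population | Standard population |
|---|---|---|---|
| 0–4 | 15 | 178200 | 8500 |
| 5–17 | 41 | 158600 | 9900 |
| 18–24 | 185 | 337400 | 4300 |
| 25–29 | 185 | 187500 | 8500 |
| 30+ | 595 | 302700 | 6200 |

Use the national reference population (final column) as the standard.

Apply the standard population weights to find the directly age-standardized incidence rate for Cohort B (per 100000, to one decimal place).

Age-specific rates per 100000 for Cohort B: 8.42, 25.85, 54.83, 98.67, 196.56.
Standard total = 37400; weights = 0.2273, 0.2647, 0.1150, 0.2273, 0.1658.
Standardized rate: 0.2273×8.42 + 0.2647×25.85 + 0.1150×54.83 + 0.2273×98.67 + 0.1658×196.56 = 70.0699 per 100000.

70.1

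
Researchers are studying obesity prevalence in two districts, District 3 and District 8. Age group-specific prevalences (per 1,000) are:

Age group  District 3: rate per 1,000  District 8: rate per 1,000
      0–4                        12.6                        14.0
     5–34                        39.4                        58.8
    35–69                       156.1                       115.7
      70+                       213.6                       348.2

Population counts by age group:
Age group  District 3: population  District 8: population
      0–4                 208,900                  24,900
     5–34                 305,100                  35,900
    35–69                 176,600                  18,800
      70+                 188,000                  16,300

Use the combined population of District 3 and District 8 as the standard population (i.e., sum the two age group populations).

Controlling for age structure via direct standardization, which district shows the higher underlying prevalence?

Combined standard total = 974,500; weights = 0.2399, 0.3499, 0.2005, 0.2096.
District 3: 0.2399×12.6 + 0.3499×39.4 + 0.2005×156.1 + 0.2096×213.6 = 92.8904 per 1,000.
District 8: 0.2399×14.0 + 0.3499×58.8 + 0.2005×115.7 + 0.2096×348.2 = 120.1324 per 1,000.

District 8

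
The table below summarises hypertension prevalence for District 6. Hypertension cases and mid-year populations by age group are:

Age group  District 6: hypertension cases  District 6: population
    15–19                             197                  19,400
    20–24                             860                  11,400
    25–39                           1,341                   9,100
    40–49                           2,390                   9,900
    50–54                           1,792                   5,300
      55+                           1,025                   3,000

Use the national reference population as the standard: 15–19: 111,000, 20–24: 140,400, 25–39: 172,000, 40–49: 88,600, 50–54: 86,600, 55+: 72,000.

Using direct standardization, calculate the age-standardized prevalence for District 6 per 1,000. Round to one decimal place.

167.5

Age-specific rates per 1,000 for District 6: 10.155, 75.439, 147.363, 241.414, 338.113, 341.667.
Standard total = 670,600; weights = 0.1655, 0.2094, 0.2565, 0.1321, 0.1291, 0.1074.
Standardized rate: 0.1655×10.155 + 0.2094×75.439 + 0.2565×147.363 + 0.1321×241.414 + 0.1291×338.113 + 0.1074×341.667 = 167.5142 per 1,000.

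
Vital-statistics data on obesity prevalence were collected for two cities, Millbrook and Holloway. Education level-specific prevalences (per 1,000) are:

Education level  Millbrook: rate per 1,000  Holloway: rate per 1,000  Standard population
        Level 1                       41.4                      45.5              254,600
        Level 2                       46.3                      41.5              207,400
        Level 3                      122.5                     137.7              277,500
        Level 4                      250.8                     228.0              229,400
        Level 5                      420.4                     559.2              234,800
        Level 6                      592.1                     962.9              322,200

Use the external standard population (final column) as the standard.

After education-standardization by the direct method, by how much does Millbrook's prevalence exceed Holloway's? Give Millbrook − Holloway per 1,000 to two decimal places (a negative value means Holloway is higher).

-99.02

Standard total = 1,525,900; weights = 0.1669, 0.1359, 0.1819, 0.1503, 0.1539, 0.2112.
Millbrook: 0.1669×41.4 + 0.1359×46.3 + 0.1819×122.5 + 0.1503×250.8 + 0.1539×420.4 + 0.2112×592.1 = 262.8972 per 1,000.
Holloway: 0.1669×45.5 + 0.1359×41.5 + 0.1819×137.7 + 0.1503×228.0 + 0.1539×559.2 + 0.2112×962.9 = 361.9195 per 1,000.
Difference = 262.8972 − 361.9195 = -99.0222.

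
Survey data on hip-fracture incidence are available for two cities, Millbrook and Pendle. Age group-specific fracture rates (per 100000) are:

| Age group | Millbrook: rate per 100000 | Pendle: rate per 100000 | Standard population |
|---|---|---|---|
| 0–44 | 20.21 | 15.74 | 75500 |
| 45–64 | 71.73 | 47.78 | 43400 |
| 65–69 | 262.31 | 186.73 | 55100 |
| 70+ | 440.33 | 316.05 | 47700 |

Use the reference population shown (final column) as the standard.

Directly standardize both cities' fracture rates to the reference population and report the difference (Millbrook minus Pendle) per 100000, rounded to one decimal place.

Standard total = 221700; weights = 0.3406, 0.1958, 0.2485, 0.2152.
Millbrook: 0.3406×20.21 + 0.1958×71.73 + 0.2485×262.31 + 0.2152×440.33 = 180.8568 per 100000.
Pendle: 0.3406×15.74 + 0.1958×47.78 + 0.2485×186.73 + 0.2152×316.05 = 129.1224 per 100000.
Difference = 180.8568 − 129.1224 = 51.7345.

51.7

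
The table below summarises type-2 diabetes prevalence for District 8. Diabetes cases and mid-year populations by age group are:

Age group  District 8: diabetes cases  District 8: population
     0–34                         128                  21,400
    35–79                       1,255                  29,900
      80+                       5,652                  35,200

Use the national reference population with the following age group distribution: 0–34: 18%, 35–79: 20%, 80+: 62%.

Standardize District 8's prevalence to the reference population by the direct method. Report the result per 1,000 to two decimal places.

109.02

Age-specific rates per 1,000 for District 8: 5.981, 41.973, 160.568.
Standard weights: 0.18, 0.20, 0.62.
Standardized rate: 0.1800×5.981 + 0.2000×41.973 + 0.6200×160.568 = 109.0236 per 1,000.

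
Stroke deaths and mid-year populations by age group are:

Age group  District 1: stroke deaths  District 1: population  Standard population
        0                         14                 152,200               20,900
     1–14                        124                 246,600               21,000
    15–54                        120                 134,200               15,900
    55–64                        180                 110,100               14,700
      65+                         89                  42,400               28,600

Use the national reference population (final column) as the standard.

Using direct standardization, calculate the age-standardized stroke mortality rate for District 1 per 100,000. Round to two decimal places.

109.56

Age-specific rates per 100,000 for District 1: 9.20, 50.28, 89.42, 163.49, 209.91.
Standard total = 101,100; weights = 0.2067, 0.2077, 0.1573, 0.1454, 0.2829.
Standardized rate: 0.2067×9.20 + 0.2077×50.28 + 0.1573×89.42 + 0.1454×163.49 + 0.2829×209.91 = 109.5602 per 100,000.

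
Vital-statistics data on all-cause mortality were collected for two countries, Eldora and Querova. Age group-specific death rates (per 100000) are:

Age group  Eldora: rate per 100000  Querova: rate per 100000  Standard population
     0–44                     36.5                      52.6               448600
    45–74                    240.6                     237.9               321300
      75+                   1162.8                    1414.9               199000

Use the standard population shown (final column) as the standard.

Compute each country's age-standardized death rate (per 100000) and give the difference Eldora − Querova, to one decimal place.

Standard total = 968900; weights = 0.4630, 0.3316, 0.2054.
Eldora: 0.4630×36.5 + 0.3316×240.6 + 0.2054×1162.8 = 335.5102 per 100000.
Querova: 0.4630×52.6 + 0.3316×237.9 + 0.2054×1414.9 = 393.8474 per 100000.
Difference = 335.5102 − 393.8474 = -58.3371.

-58.3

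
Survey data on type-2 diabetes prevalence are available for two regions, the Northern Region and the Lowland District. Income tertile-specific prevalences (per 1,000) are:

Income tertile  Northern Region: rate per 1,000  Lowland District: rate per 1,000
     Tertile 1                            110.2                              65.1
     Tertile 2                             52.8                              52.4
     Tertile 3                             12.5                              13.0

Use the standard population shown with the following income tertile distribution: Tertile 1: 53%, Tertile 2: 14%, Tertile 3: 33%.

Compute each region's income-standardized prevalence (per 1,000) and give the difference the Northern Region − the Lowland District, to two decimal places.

Standard weights: 0.53, 0.14, 0.33.
The Northern Region: 0.5300×110.2 + 0.1400×52.8 + 0.3300×12.5 = 69.9230 per 1,000.
The Lowland District: 0.5300×65.1 + 0.1400×52.4 + 0.3300×13.0 = 46.1290 per 1,000.
Difference = 69.9230 − 46.1290 = 23.7940.

23.79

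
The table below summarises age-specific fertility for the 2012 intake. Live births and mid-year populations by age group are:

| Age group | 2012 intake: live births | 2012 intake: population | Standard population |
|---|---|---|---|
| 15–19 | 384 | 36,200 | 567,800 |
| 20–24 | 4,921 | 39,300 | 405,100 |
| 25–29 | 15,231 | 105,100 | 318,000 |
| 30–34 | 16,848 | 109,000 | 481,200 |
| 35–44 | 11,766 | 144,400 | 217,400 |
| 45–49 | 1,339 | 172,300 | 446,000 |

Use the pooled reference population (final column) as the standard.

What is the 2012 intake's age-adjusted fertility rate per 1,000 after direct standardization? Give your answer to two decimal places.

81.46

Age-specific rates per 1,000 for the 2012 intake: 10.608, 125.216, 144.919, 154.569, 81.482, 7.771.
Standard total = 2,435,500; weights = 0.2331, 0.1663, 0.1306, 0.1976, 0.0893, 0.1831.
Standardized rate: 0.2331×10.608 + 0.1663×125.216 + 0.1306×144.919 + 0.1976×154.569 + 0.0893×81.482 + 0.1831×7.771 = 81.4581 per 1,000.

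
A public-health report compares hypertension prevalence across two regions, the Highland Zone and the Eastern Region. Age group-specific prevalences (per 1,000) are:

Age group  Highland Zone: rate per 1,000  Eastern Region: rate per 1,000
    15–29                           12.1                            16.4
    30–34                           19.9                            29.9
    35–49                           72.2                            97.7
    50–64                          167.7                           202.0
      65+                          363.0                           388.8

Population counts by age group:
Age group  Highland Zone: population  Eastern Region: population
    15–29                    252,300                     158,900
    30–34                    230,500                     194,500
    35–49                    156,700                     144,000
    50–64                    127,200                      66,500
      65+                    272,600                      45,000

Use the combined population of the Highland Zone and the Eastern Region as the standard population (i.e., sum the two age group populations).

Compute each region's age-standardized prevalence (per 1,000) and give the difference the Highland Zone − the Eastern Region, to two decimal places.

Combined standard total = 1,648,200; weights = 0.2495, 0.2579, 0.1824, 0.1175, 0.1927.
The Highland Zone: 0.2495×12.1 + 0.2579×19.9 + 0.1824×72.2 + 0.1175×167.7 + 0.1927×363.0 = 110.9792 per 1,000.
The Eastern Region: 0.2495×16.4 + 0.2579×29.9 + 0.1824×97.7 + 0.1175×202.0 + 0.1927×388.8 = 128.2853 per 1,000.
Difference = 110.9792 − 128.2853 = -17.3062.

-17.31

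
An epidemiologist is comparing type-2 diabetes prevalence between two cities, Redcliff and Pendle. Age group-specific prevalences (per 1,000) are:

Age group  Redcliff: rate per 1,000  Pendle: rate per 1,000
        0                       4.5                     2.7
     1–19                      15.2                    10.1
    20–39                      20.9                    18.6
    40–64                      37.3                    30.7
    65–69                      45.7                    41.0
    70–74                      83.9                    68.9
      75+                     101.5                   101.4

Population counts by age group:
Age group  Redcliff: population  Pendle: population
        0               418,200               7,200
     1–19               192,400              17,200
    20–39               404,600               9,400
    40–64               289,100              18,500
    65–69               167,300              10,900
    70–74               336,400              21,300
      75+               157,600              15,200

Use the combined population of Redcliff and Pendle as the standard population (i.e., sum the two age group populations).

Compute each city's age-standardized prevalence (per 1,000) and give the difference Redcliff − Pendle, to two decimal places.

Combined standard total = 2,065,300; weights = 0.2060, 0.1015, 0.2005, 0.1489, 0.0863, 0.1732, 0.0837.
Redcliff: 0.2060×4.5 + 0.1015×15.2 + 0.2005×20.9 + 0.1489×37.3 + 0.0863×45.7 + 0.1732×83.9 + 0.0837×101.5 = 39.1809 per 1,000.
Pendle: 0.2060×2.7 + 0.1015×10.1 + 0.2005×18.6 + 0.1489×30.7 + 0.0863×41.0 + 0.1732×68.9 + 0.0837×101.4 = 33.8367 per 1,000.
Difference = 39.1809 − 33.8367 = 5.3442.

5.34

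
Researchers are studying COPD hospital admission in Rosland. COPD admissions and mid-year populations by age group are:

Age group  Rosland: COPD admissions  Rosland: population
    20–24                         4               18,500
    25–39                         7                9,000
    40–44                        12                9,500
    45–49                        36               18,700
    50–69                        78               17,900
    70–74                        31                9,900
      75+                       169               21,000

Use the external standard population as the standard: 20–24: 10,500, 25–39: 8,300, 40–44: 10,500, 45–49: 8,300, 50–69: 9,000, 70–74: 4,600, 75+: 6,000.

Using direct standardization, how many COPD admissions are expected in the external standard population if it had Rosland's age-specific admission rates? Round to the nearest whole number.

140

Age-specific rates per 10,000 for Rosland: 2.16, 7.78, 12.63, 19.25, 43.58, 31.31, 80.48.
Expected COPD admissions = Σ (standard pop × age-specific rate ÷ 10,000)
= 10,500×2.16/10,000 + 8,300×7.78/10,000 + 10,500×12.63/10,000 + 8,300×19.25/10,000 + 9,000×43.58/10,000 + 4,600×31.31/10,000 + 6,000×80.48/10,000
= 2.27 + 6.46 + 13.26 + 15.98 + 39.22 + 14.40 + 48.29 = 139.88.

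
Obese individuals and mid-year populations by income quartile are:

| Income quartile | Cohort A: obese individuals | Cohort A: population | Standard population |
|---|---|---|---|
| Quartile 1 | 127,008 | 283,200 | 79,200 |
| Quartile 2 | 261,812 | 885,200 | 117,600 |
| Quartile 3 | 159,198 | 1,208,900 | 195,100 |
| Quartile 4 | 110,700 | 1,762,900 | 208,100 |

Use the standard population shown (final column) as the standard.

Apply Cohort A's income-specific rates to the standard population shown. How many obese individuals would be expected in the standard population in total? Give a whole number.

109061

Income-specific rates per 1,000 for Cohort A: 448.475, 295.766, 131.688, 62.794.
Expected obese individuals = Σ (standard pop × income-specific rate ÷ 1,000)
= 79,200×448.475/1,000 + 117,600×295.766/1,000 + 195,100×131.688/1,000 + 208,100×62.794/1,000
= 35519.19 + 34782.07 + 25692.39 + 13067.49 = 109061.13.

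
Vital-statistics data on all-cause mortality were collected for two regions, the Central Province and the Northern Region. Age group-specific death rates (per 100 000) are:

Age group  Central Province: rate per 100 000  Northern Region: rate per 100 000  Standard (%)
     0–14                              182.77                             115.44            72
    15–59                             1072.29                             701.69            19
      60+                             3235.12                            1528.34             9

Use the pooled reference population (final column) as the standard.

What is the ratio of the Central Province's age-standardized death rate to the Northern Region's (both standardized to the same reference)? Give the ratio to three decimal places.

1.770

Standard weights: 0.72, 0.19, 0.09.
The Central Province: 0.7200×182.77 + 0.1900×1072.29 + 0.0900×3235.12 = 626.4903 per 100 000.
The Northern Region: 0.7200×115.44 + 0.1900×701.69 + 0.0900×1528.34 = 353.9885 per 100 000.
Ratio = 626.4903 ÷ 353.9885 = 1.76980.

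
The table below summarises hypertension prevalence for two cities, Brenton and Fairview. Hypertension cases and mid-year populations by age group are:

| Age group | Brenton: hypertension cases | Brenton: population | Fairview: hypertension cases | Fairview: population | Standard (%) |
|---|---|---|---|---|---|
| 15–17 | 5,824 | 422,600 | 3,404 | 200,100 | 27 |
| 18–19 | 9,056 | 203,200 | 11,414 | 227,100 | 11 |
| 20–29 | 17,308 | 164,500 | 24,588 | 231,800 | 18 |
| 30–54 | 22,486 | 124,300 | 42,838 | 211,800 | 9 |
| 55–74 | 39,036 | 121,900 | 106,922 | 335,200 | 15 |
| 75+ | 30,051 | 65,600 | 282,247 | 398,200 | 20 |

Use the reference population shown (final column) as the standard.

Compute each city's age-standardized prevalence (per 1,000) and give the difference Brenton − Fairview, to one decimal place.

Age-specific rates per 1,000 for Brenton: 13.781, 44.567, 105.216, 180.901, 320.230, 458.095.
For Fairview: 17.011, 50.260, 106.074, 202.257, 318.980, 708.807.
Standard weights: 0.27, 0.11, 0.18, 0.09, 0.15, 0.20.
Brenton: 0.2700×13.781 + 0.1100×44.567 + 0.1800×105.216 + 0.0900×180.901 + 0.1500×320.230 + 0.2000×458.095 = 183.4966 per 1,000.
Fairview: 0.2700×17.011 + 0.1100×50.260 + 0.1800×106.074 + 0.0900×202.257 + 0.1500×318.980 + 0.2000×708.807 = 237.0265 per 1,000.
Difference = 183.4966 − 237.0265 = -53.5299.

-53.5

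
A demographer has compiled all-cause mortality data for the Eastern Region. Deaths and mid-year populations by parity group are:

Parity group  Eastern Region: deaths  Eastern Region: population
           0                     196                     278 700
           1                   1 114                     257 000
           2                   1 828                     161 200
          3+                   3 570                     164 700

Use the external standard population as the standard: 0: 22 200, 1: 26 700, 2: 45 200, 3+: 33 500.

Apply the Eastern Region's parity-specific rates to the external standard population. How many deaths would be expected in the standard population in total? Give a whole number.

1370

Parity-specific rates per 1 000 for the Eastern Region: 0.703, 4.335, 11.340, 21.676.
Expected deaths = Σ (standard pop × parity-specific rate ÷ 1 000)
= 22 200×0.703/1 000 + 26 700×4.335/1 000 + 45 200×11.340/1 000 + 33 500×21.676/1 000
= 15.61 + 115.73 + 512.57 + 726.14 = 1370.05.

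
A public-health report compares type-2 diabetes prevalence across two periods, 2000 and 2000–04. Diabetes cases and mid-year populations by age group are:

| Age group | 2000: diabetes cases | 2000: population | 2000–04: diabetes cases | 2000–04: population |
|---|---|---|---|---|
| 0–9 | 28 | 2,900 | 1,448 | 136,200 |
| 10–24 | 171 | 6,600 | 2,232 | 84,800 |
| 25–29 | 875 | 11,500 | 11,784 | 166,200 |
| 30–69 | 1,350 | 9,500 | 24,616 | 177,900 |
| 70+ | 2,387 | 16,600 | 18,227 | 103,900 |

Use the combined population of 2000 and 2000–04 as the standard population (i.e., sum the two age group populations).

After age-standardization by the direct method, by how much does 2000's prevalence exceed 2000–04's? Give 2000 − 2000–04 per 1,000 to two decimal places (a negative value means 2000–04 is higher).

Age-specific rates per 1,000 for 2000: 9.655, 25.909, 76.087, 142.105, 143.795.
For 2000–04: 10.631, 26.321, 70.903, 138.370, 175.428.
Combined standard total = 716,100; weights = 0.1942, 0.1276, 0.2481, 0.2617, 0.1683.
2000: 0.1942×9.655 + 0.1276×25.909 + 0.2481×76.087 + 0.2617×142.105 + 0.1683×143.795 = 85.4484 per 1,000.
2000–04: 0.1942×10.631 + 0.1276×26.321 + 0.2481×70.903 + 0.2617×138.370 + 0.1683×175.428 = 88.7495 per 1,000.
Difference = 85.4484 − 88.7495 = -3.3011.

-3.30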